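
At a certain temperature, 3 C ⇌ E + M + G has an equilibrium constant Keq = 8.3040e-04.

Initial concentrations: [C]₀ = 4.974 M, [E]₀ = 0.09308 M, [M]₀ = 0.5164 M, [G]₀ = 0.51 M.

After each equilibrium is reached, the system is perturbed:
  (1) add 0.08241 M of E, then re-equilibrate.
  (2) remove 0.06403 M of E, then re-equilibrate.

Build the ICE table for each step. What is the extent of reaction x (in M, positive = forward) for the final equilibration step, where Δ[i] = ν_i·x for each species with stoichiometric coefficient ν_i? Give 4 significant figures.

Q₀ = 1.9920e-04 vs Keq = 8.3040e-04 ⇒ Q<K, forward
Step 1:
                  C         E         M         G
  init        4.974   0.09308    0.5164      0.51
  Δ         -0.3459    0.1153    0.1153    0.1153
  eq          4.628    0.2084    0.6317    0.6253
  solve Keq expr → x = 0.1153; check Q = 8.3040e-04
Then add 0.08241 M of E.
Step 2:
                  C         E         M         G
  init        4.628    0.2908    0.6317    0.6253
  Δ          0.1125  -0.03751  -0.03751  -0.03751
  eq          4.741    0.2533    0.5942    0.5878
  solve Keq expr → x = -0.03751; check Q = 8.3040e-04
Then remove 0.06403 M of E.
Step 3:
                  C         E         M         G
  init        4.741    0.1893    0.5942    0.5878
  Δ        -0.08622   0.02874   0.02874   0.02874
  eq          4.654     0.218    0.6229    0.6165
  solve Keq expr → x = 0.02874; check Q = 8.3040e-04

x = 0.02874 M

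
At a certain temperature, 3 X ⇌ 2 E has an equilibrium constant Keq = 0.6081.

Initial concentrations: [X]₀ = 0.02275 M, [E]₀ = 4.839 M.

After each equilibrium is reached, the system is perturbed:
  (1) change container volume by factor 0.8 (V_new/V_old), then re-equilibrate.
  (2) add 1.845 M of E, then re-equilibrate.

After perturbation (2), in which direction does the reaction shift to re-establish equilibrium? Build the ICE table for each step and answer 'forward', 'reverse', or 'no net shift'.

Q₀ = 1.9887e+06 vs Keq = 0.6081 ⇒ Q>K, reverse
Step 1:
                    X           E
  Initial     0.02275       4.839
  Change        2.519      -1.679
  Equil         2.542        3.16
  solve Keq expr → x = -0.8396; check Q = 0.6081
Then change container volume by factor 0.8 (V_new/V_old).
Step 2:
                    X           E
  Initial       3.177        3.95
  Change      -0.1712      0.1141
  Equil         3.006       4.064
  solve Keq expr → x = 0.05706; check Q = 0.6081
Then add 1.845 M of E.
Step 3:
                    X           E
  Initial       3.006       5.909
  Change       0.6585      -0.439
  Equil         3.664        5.47
  solve Keq expr → x = -0.2195; check Q = 0.6081

Direction: reverse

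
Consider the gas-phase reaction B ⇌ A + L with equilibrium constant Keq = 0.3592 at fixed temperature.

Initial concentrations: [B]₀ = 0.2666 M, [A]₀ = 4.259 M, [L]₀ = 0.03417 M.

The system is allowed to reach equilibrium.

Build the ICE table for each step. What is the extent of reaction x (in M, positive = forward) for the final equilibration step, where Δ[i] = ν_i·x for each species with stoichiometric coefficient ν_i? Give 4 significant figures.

Q₀ = 0.5459 vs Keq = 0.3592 ⇒ Q>K, reverse
Step 1:
                   B          A          L
  I           0.2666      4.259    0.03417
  C          0.01072   -0.01072   -0.01072
  E           0.2773      4.248    0.02345
  solve Keq expr → x = -0.01072; check Q = 0.3592

x = -0.01072 M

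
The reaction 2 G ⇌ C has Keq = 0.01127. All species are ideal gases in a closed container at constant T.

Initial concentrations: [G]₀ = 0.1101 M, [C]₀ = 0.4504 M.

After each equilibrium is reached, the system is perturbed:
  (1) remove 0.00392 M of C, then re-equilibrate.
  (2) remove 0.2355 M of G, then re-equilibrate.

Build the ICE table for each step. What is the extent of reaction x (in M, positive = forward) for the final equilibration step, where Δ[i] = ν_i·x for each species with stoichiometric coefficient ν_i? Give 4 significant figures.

Q₀ = 37.16 vs Keq = 0.01127 ⇒ Q>K, reverse
Step 1:
                   G          C
  I           0.1101     0.4504
  C           0.8788    -0.4394
  E           0.9889    0.01102
  solve Keq expr → x = -0.4394; check Q = 0.01127
Then remove 0.00392 M of C.
Step 2:
                   G          C
  I           0.9889     0.0071
  C        -0.007507   0.003753
  E           0.9814    0.01085
  solve Keq expr → x = 0.003753; check Q = 0.01127
Then remove 0.2355 M of G.
Step 3:
                   G          C
  I           0.7459    0.01085
  C         0.008868  -0.004434
  E           0.7547   0.006419
  solve Keq expr → x = -0.004434; check Q = 0.01127

x = -0.004434 M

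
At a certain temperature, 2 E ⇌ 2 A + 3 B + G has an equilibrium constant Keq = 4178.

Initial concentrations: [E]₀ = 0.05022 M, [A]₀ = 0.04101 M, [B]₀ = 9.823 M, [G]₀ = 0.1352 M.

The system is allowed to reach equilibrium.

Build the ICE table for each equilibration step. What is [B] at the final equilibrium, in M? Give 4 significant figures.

Q₀ = 85.45 vs Keq = 4178 ⇒ Q<K, forward
Step 1:
                  E         A         B         G
  Initial   0.05022   0.04101     9.823    0.1352
  Change   -0.03579   0.03579   0.05368   0.01789
  Equil     0.01443    0.0768     9.877    0.1531
  solve Keq expr → x = 0.01789; check Q = 4178

[B]_eq = 9.877 M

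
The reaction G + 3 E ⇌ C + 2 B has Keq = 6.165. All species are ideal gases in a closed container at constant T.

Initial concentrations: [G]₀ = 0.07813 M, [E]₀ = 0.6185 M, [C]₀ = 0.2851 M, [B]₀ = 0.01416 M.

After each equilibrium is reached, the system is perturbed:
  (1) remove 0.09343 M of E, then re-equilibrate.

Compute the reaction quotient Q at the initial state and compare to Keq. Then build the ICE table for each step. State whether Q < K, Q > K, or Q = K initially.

Q₀ = 0.003092 vs Keq = 6.165 ⇒ Q<K, forward
Step 1:
                  G         E         C         B
  I         0.07813    0.6185    0.2851   0.01416
  C        -0.06365   -0.1909   0.06365    0.1273
  E         0.01448    0.4276    0.3487    0.1415
  solve Keq expr → x = 0.06365; check Q = 6.165
Then remove 0.09343 M of E.
Step 2:
                  G         E         C         B
  I         0.01448    0.3341    0.3487    0.1415
  C         0.00638   0.01914  -0.00638  -0.01276
  E         0.02086    0.3533    0.3424    0.1287
  solve Keq expr → x = -0.00638; check Q = 6.165

Q₀ = 0.003092; Q < K (proceeds forward)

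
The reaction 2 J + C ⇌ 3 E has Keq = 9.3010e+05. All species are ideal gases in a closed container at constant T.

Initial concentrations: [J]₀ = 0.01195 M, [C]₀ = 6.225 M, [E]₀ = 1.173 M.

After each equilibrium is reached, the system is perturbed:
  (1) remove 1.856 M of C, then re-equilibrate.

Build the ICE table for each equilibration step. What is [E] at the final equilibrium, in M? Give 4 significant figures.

Q₀ = 1816 vs Keq = 9.3010e+05 ⇒ Q<K, forward
Step 1:
                    J           C           E
  Initial     0.01195       6.225       1.173
  Change     -0.01141   -0.005705     0.01712
  Equil    5.3982e-04       6.219        1.19
  solve Keq expr → x = 0.005705; check Q = 9.3010e+05
Then remove 1.856 M of C.
Step 2:
                    J           C           E
  Initial  5.3982e-04       4.363        1.19
  Change   1.0453e-04  5.2266e-05 -1.5680e-04
  Equil    6.4435e-04       4.363        1.19
  solve Keq expr → x = -5.2266e-05; check Q = 9.3010e+05

[E]_eq = 1.19 M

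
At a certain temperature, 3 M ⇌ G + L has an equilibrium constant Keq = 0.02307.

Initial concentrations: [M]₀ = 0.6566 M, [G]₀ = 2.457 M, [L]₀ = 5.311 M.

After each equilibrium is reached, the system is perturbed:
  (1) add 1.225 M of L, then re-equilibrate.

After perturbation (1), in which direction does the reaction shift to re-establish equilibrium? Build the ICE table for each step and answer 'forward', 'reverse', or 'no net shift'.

Q₀ = 46.1 vs Keq = 0.02307 ⇒ Q>K, reverse
Step 1:
                    M           G           L
  I            0.6566       2.457       5.311
  C              4.64      -1.547      -1.547
  E             5.296      0.9104       3.764
  solve Keq expr → x = -1.547; check Q = 0.02307
Then add 1.225 M of L.
Step 2:
                    M           G           L
  I             5.296      0.9104       4.989
  C            0.2801    -0.09338    -0.09338
  E             5.576      0.8171       4.896
  solve Keq expr → x = -0.09338; check Q = 0.02307

Direction: reverse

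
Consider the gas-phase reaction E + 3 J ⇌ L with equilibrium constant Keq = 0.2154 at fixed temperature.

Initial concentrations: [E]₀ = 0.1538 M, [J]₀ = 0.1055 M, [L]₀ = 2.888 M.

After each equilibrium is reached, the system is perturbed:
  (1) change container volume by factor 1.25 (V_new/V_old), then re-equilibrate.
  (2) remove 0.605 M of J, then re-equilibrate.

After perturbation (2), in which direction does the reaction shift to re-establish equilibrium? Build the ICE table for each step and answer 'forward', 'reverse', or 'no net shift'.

Direction: reverse

Q₀ = 1.5991e+04 vs Keq = 0.2154 ⇒ Q>K, reverse
Step 1:
                   E          J          L
  Initial     0.1538     0.1055      2.888
  Change      0.7183      2.155    -0.7183
  Equil       0.8721       2.26       2.17
  solve Keq expr → x = -0.7183; check Q = 0.2154
Then change container volume by factor 1.25 (V_new/V_old).
Step 2:
                   E          J          L
  Initial     0.6977      1.808      1.736
  Change      0.1026     0.3077    -0.1026
  Equil       0.8002      2.116      1.633
  solve Keq expr → x = -0.1026; check Q = 0.2154
Then remove 0.605 M of J.
Step 3:
                   E          J          L
  Initial     0.8002      1.511      1.633
  Change      0.1437     0.4311    -0.1437
  Equil        0.944      1.942      1.489
  solve Keq expr → x = -0.1437; check Q = 0.2154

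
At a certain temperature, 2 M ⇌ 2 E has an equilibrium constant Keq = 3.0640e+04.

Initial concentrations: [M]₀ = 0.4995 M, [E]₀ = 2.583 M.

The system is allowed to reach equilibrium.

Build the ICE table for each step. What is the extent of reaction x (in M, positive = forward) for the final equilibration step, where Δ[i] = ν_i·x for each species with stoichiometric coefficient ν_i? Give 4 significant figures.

x = 0.241 M

Q₀ = 26.74 vs Keq = 3.0640e+04 ⇒ Q<K, forward
Step 1:
                   M          E
  I           0.4995      2.583
  C           -0.482      0.482
  E          0.01751      3.065
  solve Keq expr → x = 0.241; check Q = 3.0640e+04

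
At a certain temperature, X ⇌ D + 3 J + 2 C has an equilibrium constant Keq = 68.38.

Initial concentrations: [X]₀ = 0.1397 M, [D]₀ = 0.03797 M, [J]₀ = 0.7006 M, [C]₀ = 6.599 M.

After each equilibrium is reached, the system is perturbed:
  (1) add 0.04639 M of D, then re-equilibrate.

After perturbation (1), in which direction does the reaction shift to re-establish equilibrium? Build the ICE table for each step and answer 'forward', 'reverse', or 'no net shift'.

Q₀ = 4.07 vs Keq = 68.38 ⇒ Q<K, forward
Step 1:
                  X         D         J         C
  init       0.1397   0.03797    0.7006     6.599
  Δ        -0.07733   0.07733     0.232    0.1547
  eq        0.06237    0.1153    0.9326     6.754
  solve Keq expr → x = 0.07733; check Q = 68.38
Then add 0.04639 M of D.
Step 2:
                  X         D         J         C
  init      0.06237    0.1617    0.9326     6.754
  Δ          0.0107   -0.0107  -0.03209   -0.0214
  eq        0.07307     0.151    0.9005     6.732
  solve Keq expr → x = -0.0107; check Q = 68.38

Direction: reverse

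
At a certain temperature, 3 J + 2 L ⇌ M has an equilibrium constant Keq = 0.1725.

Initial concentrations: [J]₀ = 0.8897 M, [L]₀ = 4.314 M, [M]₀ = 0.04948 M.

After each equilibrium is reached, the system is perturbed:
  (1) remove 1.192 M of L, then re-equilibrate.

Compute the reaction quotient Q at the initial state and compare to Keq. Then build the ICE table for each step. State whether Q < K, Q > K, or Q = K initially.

Q₀ = 0.003775; Q < K (proceeds forward)

Q₀ = 0.003775 vs Keq = 0.1725 ⇒ Q<K, forward
Step 1:
                    J           L           M
  I            0.8897       4.314     0.04948
  C           -0.4689     -0.3126      0.1563
  E            0.4208       4.001      0.2058
  solve Keq expr → x = 0.1563; check Q = 0.1725
Then remove 1.192 M of L.
Step 2:
                    J           L           M
  I            0.4208       2.809      0.2058
  C           0.08106     0.05404    -0.02702
  E            0.5018       2.863      0.1788
  solve Keq expr → x = -0.02702; check Q = 0.1725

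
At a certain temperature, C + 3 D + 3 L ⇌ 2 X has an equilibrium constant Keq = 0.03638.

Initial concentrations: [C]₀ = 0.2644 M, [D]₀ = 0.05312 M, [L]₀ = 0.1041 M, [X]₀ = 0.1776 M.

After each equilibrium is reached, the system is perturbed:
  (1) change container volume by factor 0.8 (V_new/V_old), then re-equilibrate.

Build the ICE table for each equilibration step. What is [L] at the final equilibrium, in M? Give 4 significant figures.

[L]_eq = 0.4495 M

Q₀ = 7.0550e+05 vs Keq = 0.03638 ⇒ Q>K, reverse
Step 1:
                  C         D         L         X
  init       0.2644   0.05312    0.1041    0.1776
  Δ         0.08663    0.2599    0.2599   -0.1733
  eq          0.351     0.313     0.364  0.004346
  solve Keq expr → x = -0.08663; check Q = 0.03638
Then change container volume by factor 0.8 (V_new/V_old).
Step 2:
                  C         D         L         X
  init       0.4388    0.3913     0.455  0.005432
  Δ       -0.001835 -0.005506 -0.005506   0.00367
  eq         0.4369    0.3857    0.4495  0.009102
  solve Keq expr → x = 0.001835; check Q = 0.03638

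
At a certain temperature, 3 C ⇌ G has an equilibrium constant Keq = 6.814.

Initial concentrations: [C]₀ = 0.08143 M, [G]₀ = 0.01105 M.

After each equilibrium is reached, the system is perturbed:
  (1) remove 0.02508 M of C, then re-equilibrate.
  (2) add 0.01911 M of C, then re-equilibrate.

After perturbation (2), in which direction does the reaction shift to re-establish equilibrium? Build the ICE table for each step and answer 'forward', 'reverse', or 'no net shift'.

Direction: forward

Q₀ = 20.46 vs Keq = 6.814 ⇒ Q>K, reverse
Step 1:
                  C         G
  I         0.08143   0.01105
  C         0.01489 -0.004962
  E         0.09632  0.006088
  solve Keq expr → x = -0.004962; check Q = 6.814
Then remove 0.02508 M of C.
Step 2:
                  C         G
  I         0.07124  0.006088
  C        0.008069  -0.00269
  E          0.0793  0.003399
  solve Keq expr → x = -0.00269; check Q = 6.814
Then add 0.01911 M of C.
Step 3:
                  C         G
  I         0.09841  0.003399
  C        -0.00596  0.001987
  E         0.09245  0.005385
  solve Keq expr → x = 0.001987; check Q = 6.814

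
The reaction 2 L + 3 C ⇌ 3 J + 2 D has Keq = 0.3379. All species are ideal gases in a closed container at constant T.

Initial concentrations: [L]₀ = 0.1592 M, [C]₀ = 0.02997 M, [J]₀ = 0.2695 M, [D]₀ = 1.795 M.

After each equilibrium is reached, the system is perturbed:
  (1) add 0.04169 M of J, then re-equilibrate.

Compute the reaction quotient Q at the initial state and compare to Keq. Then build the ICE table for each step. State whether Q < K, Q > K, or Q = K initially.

Q₀ = 9.2440e+04 vs Keq = 0.3379 ⇒ Q>K, reverse
Step 1:
                    L           C           J           D
  Initial      0.1592     0.02997      0.2695       1.795
  Change       0.1431      0.2146     -0.2146     -0.1431
  Equil        0.3023      0.2446      0.0549       1.652
  solve Keq expr → x = -0.07153; check Q = 0.3379
Then add 0.04169 M of J.
Step 2:
                    L           C           J           D
  Initial      0.3023      0.2446     0.09659       1.652
  Change      0.02086      0.0313     -0.0313    -0.02086
  Equil        0.3231      0.2759      0.0653       1.631
  solve Keq expr → x = -0.01043; check Q = 0.3379

Q₀ = 9.2440e+04; Q > K (proceeds reverse)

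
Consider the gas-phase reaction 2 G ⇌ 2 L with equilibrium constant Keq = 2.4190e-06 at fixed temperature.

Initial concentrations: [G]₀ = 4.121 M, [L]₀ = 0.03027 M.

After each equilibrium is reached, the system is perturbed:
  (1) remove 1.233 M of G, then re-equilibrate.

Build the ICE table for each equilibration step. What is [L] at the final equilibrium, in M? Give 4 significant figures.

Q₀ = 5.3953e-05 vs Keq = 2.4190e-06 ⇒ Q>K, reverse
Step 1:
                  G         L
  init        4.121   0.03027
  Δ         0.02382  -0.02382
  eq          4.145  0.006446
  solve Keq expr → x = -0.01191; check Q = 2.4190e-06
Then remove 1.233 M of G.
Step 2:
                  G         L
  init        2.912  0.006446
  Δ        0.001915 -0.001915
  eq          2.914  0.004532
  solve Keq expr → x = -9.5736e-04; check Q = 2.4190e-06

[L]_eq = 0.004532 M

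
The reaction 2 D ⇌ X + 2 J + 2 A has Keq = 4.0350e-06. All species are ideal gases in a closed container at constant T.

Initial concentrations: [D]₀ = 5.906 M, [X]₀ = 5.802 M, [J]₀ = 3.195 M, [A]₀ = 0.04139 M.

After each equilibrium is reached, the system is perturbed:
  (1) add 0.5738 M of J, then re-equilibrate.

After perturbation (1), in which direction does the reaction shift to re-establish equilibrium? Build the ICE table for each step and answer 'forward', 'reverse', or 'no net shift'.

Q₀ = 0.002909 vs Keq = 4.0350e-06 ⇒ Q>K, reverse
Step 1:
                   D          X          J          A
  init         5.906      5.802      3.195    0.04139
  Δ          0.03982   -0.01991   -0.03982   -0.03982
  eq           5.946      5.782      3.155   0.001574
  solve Keq expr → x = -0.01991; check Q = 4.0350e-06
Then add 0.5738 M of J.
Step 2:
                   D          X          J          A
  init         5.946      5.782      3.729   0.001574
  Δ       2.4208e-04 -1.2104e-04 -2.4208e-04 -2.4208e-04
  eq           5.946      5.782      3.729   0.001332
  solve Keq expr → x = -1.2104e-04; check Q = 4.0350e-06

Direction: reverse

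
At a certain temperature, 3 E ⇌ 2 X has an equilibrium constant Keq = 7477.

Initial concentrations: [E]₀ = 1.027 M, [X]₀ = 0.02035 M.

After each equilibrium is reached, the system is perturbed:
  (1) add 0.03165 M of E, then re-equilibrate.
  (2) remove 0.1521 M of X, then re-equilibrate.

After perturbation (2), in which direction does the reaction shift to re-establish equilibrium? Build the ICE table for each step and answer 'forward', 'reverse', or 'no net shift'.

Direction: forward

Q₀ = 3.8231e-04 vs Keq = 7477 ⇒ Q<K, forward
Step 1:
                    E           X
  init          1.027     0.02035
  Δ           -0.9875      0.6583
  eq          0.03949      0.6787
  solve Keq expr → x = 0.3292; check Q = 7477
Then add 0.03165 M of E.
Step 2:
                    E           X
  init        0.07114      0.6787
  Δ          -0.03086     0.02057
  eq          0.04029      0.6993
  solve Keq expr → x = 0.01029; check Q = 7477
Then remove 0.1521 M of X.
Step 3:
                    E           X
  init        0.04029      0.5472
  Δ         -0.005913    0.003942
  eq          0.03438      0.5511
  solve Keq expr → x = 0.001971; check Q = 7477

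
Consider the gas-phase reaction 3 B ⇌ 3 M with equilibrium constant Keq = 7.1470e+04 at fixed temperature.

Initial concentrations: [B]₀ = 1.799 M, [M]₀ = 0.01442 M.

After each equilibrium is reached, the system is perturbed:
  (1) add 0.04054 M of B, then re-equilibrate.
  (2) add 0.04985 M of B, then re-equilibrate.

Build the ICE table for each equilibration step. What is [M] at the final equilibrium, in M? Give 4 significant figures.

[M]_eq = 1.859 M

Q₀ = 5.1499e-07 vs Keq = 7.1470e+04 ⇒ Q<K, forward
Step 1:
                   B          M
  I            1.799    0.01442
  C           -1.756      1.756
  E          0.04267      1.771
  solve Keq expr → x = 0.5854; check Q = 7.1470e+04
Then add 0.04054 M of B.
Step 2:
                   B          M
  I          0.08321      1.771
  C         -0.03959    0.03959
  E          0.04362       1.81
  solve Keq expr → x = 0.0132; check Q = 7.1470e+04
Then add 0.04985 M of B.
Step 3:
                   B          M
  I          0.09347       1.81
  C         -0.04868    0.04868
  E           0.0448      1.859
  solve Keq expr → x = 0.01623; check Q = 7.1470e+04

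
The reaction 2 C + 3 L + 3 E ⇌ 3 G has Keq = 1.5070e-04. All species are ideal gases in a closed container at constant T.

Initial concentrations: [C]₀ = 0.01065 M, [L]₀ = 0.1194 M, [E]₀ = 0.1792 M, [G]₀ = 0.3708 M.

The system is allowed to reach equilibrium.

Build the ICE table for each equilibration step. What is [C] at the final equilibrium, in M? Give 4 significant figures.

[C]_eq = 0.2541 M

Q₀ = 4.5887e+07 vs Keq = 1.5070e-04 ⇒ Q>K, reverse
Step 1:
                    C           L           E           G
  Initial     0.01065      0.1194      0.1792      0.3708
  Change       0.2434      0.3652      0.3652     -0.3652
  Equil        0.2541      0.4846      0.5444    0.005631
  solve Keq expr → x = -0.1217; check Q = 1.5070e-04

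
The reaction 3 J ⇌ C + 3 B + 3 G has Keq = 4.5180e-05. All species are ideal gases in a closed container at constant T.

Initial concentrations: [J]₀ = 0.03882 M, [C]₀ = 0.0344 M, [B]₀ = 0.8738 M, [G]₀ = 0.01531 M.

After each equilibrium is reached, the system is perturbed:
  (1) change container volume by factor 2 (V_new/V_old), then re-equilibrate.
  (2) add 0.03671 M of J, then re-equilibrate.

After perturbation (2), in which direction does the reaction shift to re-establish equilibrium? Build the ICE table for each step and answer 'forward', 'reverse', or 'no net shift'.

Direction: forward

Q₀ = 0.001408 vs Keq = 4.5180e-05 ⇒ Q>K, reverse
Step 1:
                    J           C           B           G
  I           0.03882      0.0344      0.8738     0.01531
  C          0.009058   -0.003019   -0.009058   -0.009058
  E           0.04788     0.03138      0.8647    0.006252
  solve Keq expr → x = -0.003019; check Q = 4.5180e-05
Then change container volume by factor 2 (V_new/V_old).
Step 2:
                    J           C           B           G
  I           0.02394     0.01569      0.4324    0.003126
  C         -0.003418    0.001139    0.003418    0.003418
  E           0.02052     0.01683      0.4358    0.006544
  solve Keq expr → x = 0.001139; check Q = 4.5180e-05
Then add 0.03671 M of J.
Step 3:
                    J           C           B           G
  I           0.05723     0.01683      0.4358    0.006544
  C         -0.008096    0.002699    0.008096    0.008096
  E           0.04913     0.01953      0.4439     0.01464
  solve Keq expr → x = 0.002699; check Q = 4.5180e-05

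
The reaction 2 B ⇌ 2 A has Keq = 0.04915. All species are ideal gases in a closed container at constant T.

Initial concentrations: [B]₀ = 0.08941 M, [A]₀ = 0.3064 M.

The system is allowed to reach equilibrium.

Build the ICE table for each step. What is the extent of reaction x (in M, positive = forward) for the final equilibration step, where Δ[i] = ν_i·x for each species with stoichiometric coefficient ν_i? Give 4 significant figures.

Q₀ = 11.74 vs Keq = 0.04915 ⇒ Q>K, reverse
Step 1:
                  B         A
  Initial   0.08941    0.3064
  Change     0.2346   -0.2346
  Equil       0.324   0.07183
  solve Keq expr → x = -0.1173; check Q = 0.04915

x = -0.1173 M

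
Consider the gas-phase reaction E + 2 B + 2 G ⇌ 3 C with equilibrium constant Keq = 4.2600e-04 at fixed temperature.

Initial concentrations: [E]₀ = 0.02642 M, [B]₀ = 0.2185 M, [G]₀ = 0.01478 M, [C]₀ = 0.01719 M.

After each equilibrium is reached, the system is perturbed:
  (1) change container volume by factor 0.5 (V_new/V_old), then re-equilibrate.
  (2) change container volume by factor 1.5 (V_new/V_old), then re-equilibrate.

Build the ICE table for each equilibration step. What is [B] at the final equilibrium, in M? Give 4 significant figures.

Q₀ = 18.43 vs Keq = 4.2600e-04 ⇒ Q>K, reverse
Step 1:
                    E           B           G           C
  init        0.02642      0.2185     0.01478     0.01719
  Δ           0.00547     0.01094     0.01094    -0.01641
  eq          0.03189      0.2294     0.02572  7.7921e-04
  solve Keq expr → x = -0.00547; check Q = 4.2600e-04
Then change container volume by factor 0.5 (V_new/V_old).
Step 2:
                    E           B           G           C
  init        0.06378      0.4589     0.05144    0.001558
  Δ       -2.9681e-04 -5.9362e-04 -5.9362e-04  8.9042e-04
  eq          0.06348      0.4583     0.05085    0.002449
  solve Keq expr → x = 2.9681e-04; check Q = 4.2600e-04
Then change container volume by factor 1.5 (V_new/V_old).
Step 3:
                    E           B           G           C
  init        0.04232      0.3055      0.0339    0.001633
  Δ        1.2619e-04  2.5238e-04  2.5238e-04 -3.7858e-04
  eq          0.04245      0.3058     0.03415    0.001254
  solve Keq expr → x = -1.2619e-04; check Q = 4.2600e-04

[B]_eq = 0.3058 M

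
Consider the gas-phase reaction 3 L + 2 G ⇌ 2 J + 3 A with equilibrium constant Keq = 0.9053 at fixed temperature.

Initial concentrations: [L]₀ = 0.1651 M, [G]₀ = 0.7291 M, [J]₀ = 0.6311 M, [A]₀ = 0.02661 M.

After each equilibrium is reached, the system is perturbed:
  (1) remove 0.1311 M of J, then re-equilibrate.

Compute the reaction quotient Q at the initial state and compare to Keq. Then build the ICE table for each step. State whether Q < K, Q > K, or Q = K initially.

Q₀ = 0.003137 vs Keq = 0.9053 ⇒ Q<K, forward
Step 1:
                    L           G           J           A
  Initial      0.1651      0.7291      0.6311     0.02661
  Change       -0.068    -0.04533     0.04533       0.068
  Equil        0.0971      0.6838      0.6764     0.09461
  solve Keq expr → x = 0.02267; check Q = 0.9053
Then remove 0.1311 M of J.
Step 2:
                    L           G           J           A
  Initial      0.0971      0.6838      0.5453     0.09461
  Change    -0.006427   -0.004285    0.004285    0.006427
  Equil       0.09067      0.6795      0.5496       0.101
  solve Keq expr → x = 0.002142; check Q = 0.9053

Q₀ = 0.003137; Q < K (proceeds forward)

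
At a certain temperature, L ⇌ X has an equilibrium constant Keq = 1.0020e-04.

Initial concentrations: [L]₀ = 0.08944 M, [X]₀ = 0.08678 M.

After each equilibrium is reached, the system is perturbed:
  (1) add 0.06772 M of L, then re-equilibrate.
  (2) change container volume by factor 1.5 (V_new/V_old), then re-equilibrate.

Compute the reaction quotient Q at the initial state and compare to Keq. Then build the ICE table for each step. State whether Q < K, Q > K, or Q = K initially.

Q₀ = 0.9703 vs Keq = 1.0020e-04 ⇒ Q>K, reverse
Step 1:
                  L         X
  init      0.08944   0.08678
  Δ         0.08676  -0.08676
  eq         0.1762 1.7655e-05
  solve Keq expr → x = -0.08676; check Q = 1.0020e-04
Then add 0.06772 M of L.
Step 2:
                  L         X
  init       0.2439 1.7655e-05
  Δ       -6.7849e-06 6.7849e-06
  eq         0.2439 2.4440e-05
  solve Keq expr → x = 6.7849e-06; check Q = 1.0020e-04
Then change container volume by factor 1.5 (V_new/V_old).
Step 3:
                  L         X
  init       0.1626 1.6294e-05
  Δ               0         0
  eq         0.1626 1.6294e-05
  solve Keq expr → x = 0; check Q = 1.0020e-04

Q₀ = 0.9703; Q > K (proceeds reverse)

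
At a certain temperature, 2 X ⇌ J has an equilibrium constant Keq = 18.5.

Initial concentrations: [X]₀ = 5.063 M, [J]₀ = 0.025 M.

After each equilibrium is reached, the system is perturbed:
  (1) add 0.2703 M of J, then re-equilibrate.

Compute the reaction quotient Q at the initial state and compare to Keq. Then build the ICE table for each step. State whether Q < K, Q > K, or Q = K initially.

Q₀ = 9.7527e-04; Q < K (proceeds forward)

Q₀ = 9.7527e-04 vs Keq = 18.5 ⇒ Q<K, forward
Step 1:
                  X         J
  init        5.063     0.025
  Δ          -4.705     2.352
  eq         0.3585     2.377
  solve Keq expr → x = 2.352; check Q = 18.5
Then add 0.2703 M of J.
Step 2:
                  X         J
  init       0.3585     2.648
  Δ         0.01915 -0.009573
  eq         0.3776     2.638
  solve Keq expr → x = -0.009573; check Q = 18.5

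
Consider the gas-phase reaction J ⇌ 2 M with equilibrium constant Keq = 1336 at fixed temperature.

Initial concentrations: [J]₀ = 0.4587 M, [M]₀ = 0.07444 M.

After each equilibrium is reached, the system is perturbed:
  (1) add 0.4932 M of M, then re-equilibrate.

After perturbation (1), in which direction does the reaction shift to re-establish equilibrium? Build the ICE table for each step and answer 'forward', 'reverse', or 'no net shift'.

Direction: reverse

Q₀ = 0.01208 vs Keq = 1336 ⇒ Q<K, forward
Step 1:
                   J          M
  Initial     0.4587    0.07444
  Change      -0.458     0.9159
  Equil   7.3416e-04     0.9904
  solve Keq expr → x = 0.458; check Q = 1336
Then add 0.4932 M of M.
Step 2:
                   J          M
  Initial 7.3416e-04      1.484
  Change  9.0925e-04  -0.001818
  Equil     0.001643      1.482
  solve Keq expr → x = -9.0925e-04; check Q = 1336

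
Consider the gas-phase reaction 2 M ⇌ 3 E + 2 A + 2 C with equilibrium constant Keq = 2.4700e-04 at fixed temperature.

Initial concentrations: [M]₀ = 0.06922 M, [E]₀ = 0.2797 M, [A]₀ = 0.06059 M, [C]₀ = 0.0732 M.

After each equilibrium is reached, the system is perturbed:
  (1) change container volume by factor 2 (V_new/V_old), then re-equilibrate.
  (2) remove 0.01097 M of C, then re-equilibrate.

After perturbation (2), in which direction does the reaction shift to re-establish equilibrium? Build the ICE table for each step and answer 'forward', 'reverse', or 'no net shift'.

Q₀ = 8.9833e-05 vs Keq = 2.4700e-04 ⇒ Q<K, forward
Step 1:
                    M           E           A           C
  init        0.06922      0.2797     0.06059      0.0732
  Δ         -0.009813     0.01472    0.009813    0.009813
  eq          0.05941      0.2944      0.0704     0.08301
  solve Keq expr → x = 0.004906; check Q = 2.4700e-04
Then change container volume by factor 2 (V_new/V_old).
Step 2:
                    M           E           A           C
  init         0.0297      0.1472      0.0352     0.04151
  Δ          -0.01626     0.02439     0.01626     0.01626
  eq          0.01344      0.1716     0.05146     0.05777
  solve Keq expr → x = 0.008129; check Q = 2.4700e-04
Then remove 0.01097 M of C.
Step 3:
                    M           E           A           C
  init        0.01344      0.1716     0.05146      0.0468
  Δ         -0.001591    0.002387    0.001591    0.001591
  eq          0.01185       0.174     0.05305     0.04839
  solve Keq expr → x = 7.9573e-04; check Q = 2.4700e-04

Direction: forward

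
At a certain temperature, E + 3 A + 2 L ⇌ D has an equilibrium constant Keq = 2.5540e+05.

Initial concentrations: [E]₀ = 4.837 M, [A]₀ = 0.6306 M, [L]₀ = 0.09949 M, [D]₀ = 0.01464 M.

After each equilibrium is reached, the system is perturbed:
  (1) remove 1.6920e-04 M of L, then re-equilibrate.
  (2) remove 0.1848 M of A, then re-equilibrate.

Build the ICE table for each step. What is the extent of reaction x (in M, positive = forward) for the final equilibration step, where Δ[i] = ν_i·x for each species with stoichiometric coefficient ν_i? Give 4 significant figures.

Q₀ = 1.219 vs Keq = 2.5540e+05 ⇒ Q<K, forward
Step 1:
                  E         A         L         D
  I           4.837    0.6306   0.09949   0.01464
  C         -0.0494   -0.1482  -0.09881    0.0494
  E           4.788    0.4824 6.8308e-04   0.06404
  solve Keq expr → x = 0.0494; check Q = 2.5540e+05
Then remove 1.6920e-04 M of L.
Step 2:
                  E         A         L         D
  I           4.788    0.4824 5.1388e-04   0.06404
  C       8.4105e-05 2.5232e-04 1.6821e-04 -8.4105e-05
  E           4.788    0.4826 6.8209e-04   0.06396
  solve Keq expr → x = -8.4105e-05; check Q = 2.5540e+05
Then remove 0.1848 M of A.
Step 3:
                  E         A         L         D
  I           4.788    0.2978 6.8209e-04   0.06396
  C       3.5671e-04   0.00107 7.1342e-04 -3.5671e-04
  E           4.788    0.2989  0.001396    0.0636
  solve Keq expr → x = -3.5671e-04; check Q = 2.5540e+05

x = -3.5671e-04 M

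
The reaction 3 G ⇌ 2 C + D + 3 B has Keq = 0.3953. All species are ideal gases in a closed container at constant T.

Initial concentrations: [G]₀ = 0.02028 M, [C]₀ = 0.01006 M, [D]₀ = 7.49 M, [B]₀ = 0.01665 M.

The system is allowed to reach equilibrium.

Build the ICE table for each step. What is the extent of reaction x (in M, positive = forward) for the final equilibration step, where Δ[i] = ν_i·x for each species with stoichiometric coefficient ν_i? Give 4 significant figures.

Q₀ = 4.1949e-04 vs Keq = 0.3953 ⇒ Q<K, forward
Step 1:
                   G          C          D          B
  Initial    0.02028    0.01006       7.49    0.01665
  Change    -0.01429   0.009524   0.004762    0.01429
  Equil     0.005994    0.01958      7.495    0.03094
  solve Keq expr → x = 0.004762; check Q = 0.3953

x = 0.004762 M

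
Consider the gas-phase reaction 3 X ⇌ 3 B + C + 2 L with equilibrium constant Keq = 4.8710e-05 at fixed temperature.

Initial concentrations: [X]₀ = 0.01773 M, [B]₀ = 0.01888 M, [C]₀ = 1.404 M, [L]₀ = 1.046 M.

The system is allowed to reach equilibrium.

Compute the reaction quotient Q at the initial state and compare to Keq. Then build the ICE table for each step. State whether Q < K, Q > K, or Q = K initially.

Q₀ = 1.855 vs Keq = 4.8710e-05 ⇒ Q>K, reverse
Step 1:
                  X         B         C         L
  init      0.01773   0.01888     1.404     1.046
  Δ         0.01775  -0.01775 -0.005916  -0.01183
  eq        0.03548  0.001133     1.398     1.034
  solve Keq expr → x = -0.005916; check Q = 4.8710e-05

Q₀ = 1.855; Q > K (proceeds reverse)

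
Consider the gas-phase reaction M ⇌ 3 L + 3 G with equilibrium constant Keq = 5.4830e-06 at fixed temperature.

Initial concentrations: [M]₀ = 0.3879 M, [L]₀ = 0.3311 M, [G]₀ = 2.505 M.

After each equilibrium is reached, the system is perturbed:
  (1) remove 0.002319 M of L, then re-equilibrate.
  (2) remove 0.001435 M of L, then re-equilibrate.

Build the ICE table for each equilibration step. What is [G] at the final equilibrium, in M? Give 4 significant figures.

[G]_eq = 2.184 M

Q₀ = 1.471 vs Keq = 5.4830e-06 ⇒ Q>K, reverse
Step 1:
                  M         L         G
  I          0.3879    0.3311     2.505
  C          0.1082   -0.3247   -0.3247
  E          0.4961  0.006403      2.18
  solve Keq expr → x = -0.1082; check Q = 5.4830e-06
Then remove 0.002319 M of L.
Step 2:
                  M         L         G
  I          0.4961  0.004084      2.18
  C       -7.6964e-04  0.002309  0.002309
  E          0.4954  0.006393     2.183
  solve Keq expr → x = 7.6964e-04; check Q = 5.4830e-06
Then remove 0.001435 M of L.
Step 3:
                  M         L         G
  I          0.4954  0.004958     2.183
  C       -4.7626e-04  0.001429  0.001429
  E          0.4949  0.006386     2.184
  solve Keq expr → x = 4.7626e-04; check Q = 5.4830e-06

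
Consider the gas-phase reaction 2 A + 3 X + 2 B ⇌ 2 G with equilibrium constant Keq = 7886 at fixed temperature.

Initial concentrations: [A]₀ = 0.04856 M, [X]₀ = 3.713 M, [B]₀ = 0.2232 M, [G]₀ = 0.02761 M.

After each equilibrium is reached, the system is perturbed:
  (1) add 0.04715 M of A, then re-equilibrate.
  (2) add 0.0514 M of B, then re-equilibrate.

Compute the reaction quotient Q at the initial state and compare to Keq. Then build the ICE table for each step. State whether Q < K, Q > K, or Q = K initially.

Q₀ = 0.1268 vs Keq = 7886 ⇒ Q<K, forward
Step 1:
                   A          X          B          G
  Initial    0.04856      3.713     0.2232    0.02761
  Change    -0.04786   -0.07179   -0.04786    0.04786
  Equil   6.9762e-04      3.641     0.1753    0.07547
  solve Keq expr → x = 0.02393; check Q = 7886
Then add 0.04715 M of A.
Step 2:
                   A          X          B          G
  Initial    0.04785      3.641     0.1753    0.07547
  Change    -0.04627   -0.06941   -0.04627    0.04627
  Equil     0.001574      3.572     0.1291     0.1217
  solve Keq expr → x = 0.02314; check Q = 7886
Then add 0.0514 M of B.
Step 3:
                   A          X          B          G
  Initial   0.001574      3.572     0.1805     0.1217
  Change  -4.4104e-04 -6.6156e-04 -4.4104e-04 4.4104e-04
  Equil     0.001133      3.571       0.18     0.1222
  solve Keq expr → x = 2.2052e-04; check Q = 7886

Q₀ = 0.1268; Q < K (proceeds forward)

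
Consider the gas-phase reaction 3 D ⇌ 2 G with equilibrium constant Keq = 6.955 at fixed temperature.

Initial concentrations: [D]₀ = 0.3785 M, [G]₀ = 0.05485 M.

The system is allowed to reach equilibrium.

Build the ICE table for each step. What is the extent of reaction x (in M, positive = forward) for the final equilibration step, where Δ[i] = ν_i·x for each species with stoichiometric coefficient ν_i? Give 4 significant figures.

Q₀ = 0.05548 vs Keq = 6.955 ⇒ Q<K, forward
Step 1:
                   D          G
  Initial     0.3785    0.05485
  Change     -0.2046     0.1364
  Equil       0.1739     0.1912
  solve Keq expr → x = 0.0682; check Q = 6.955

x = 0.0682 M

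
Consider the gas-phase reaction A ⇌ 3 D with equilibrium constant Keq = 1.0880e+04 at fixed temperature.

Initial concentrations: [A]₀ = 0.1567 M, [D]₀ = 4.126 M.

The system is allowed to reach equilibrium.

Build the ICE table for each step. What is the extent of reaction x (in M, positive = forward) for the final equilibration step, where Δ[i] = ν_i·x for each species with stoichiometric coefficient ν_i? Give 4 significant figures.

Q₀ = 448.2 vs Keq = 1.0880e+04 ⇒ Q<K, forward
Step 1:
                  A         D
  init       0.1567     4.126
  Δ         -0.1479    0.4438
  eq       0.008771      4.57
  solve Keq expr → x = 0.1479; check Q = 1.0880e+04

x = 0.1479 M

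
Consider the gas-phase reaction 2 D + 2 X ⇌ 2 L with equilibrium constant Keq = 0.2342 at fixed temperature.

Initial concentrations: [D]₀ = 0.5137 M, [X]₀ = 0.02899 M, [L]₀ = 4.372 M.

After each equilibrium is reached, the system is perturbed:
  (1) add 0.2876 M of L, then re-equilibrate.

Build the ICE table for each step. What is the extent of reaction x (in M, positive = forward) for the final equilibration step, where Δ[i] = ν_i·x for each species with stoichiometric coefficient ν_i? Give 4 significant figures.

x = -0.04476 M

Q₀ = 8.6188e+04 vs Keq = 0.2342 ⇒ Q>K, reverse
Step 1:
                   D          X          L
  init        0.5137    0.02899      4.372
  Δ             1.97       1.97      -1.97
  eq           2.483      1.999      2.402
  solve Keq expr → x = -0.9849; check Q = 0.2342
Then add 0.2876 M of L.
Step 2:
                   D          X          L
  init         2.483      1.999       2.69
  Δ          0.08953    0.08953   -0.08953
  eq           2.573      2.088        2.6
  solve Keq expr → x = -0.04476; check Q = 0.2342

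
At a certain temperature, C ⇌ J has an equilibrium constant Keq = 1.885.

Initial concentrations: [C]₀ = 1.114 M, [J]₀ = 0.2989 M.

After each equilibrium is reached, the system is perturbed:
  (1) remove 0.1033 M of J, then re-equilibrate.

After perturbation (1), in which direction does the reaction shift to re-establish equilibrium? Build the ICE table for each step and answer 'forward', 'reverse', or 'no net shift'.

Direction: forward

Q₀ = 0.2683 vs Keq = 1.885 ⇒ Q<K, forward
Step 1:
                    C           J
  init          1.114      0.2989
  Δ           -0.6243      0.6243
  eq           0.4897      0.9232
  solve Keq expr → x = 0.6243; check Q = 1.885
Then remove 0.1033 M of J.
Step 2:
                    C           J
  init         0.4897      0.8199
  Δ          -0.03581     0.03581
  eq           0.4539      0.8557
  solve Keq expr → x = 0.03581; check Q = 1.885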